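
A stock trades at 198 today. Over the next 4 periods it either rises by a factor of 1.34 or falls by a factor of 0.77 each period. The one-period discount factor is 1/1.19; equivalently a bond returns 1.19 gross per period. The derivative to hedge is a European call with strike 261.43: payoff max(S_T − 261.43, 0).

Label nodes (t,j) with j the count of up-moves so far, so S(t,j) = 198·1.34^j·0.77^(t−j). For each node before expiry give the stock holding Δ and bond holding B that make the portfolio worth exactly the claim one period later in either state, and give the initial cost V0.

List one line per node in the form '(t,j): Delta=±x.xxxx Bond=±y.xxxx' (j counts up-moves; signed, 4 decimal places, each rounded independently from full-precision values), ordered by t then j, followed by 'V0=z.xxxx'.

(0,0): Delta=0.8088 Bond=-82.5895
(1,0): Delta=0.4650 Bond=-45.8758
(1,1): Delta=0.8793 Bond=-116.9978
(2,0): Delta=0.0000 Bond=0.0000
(2,1): Delta=0.5605 Bond=-74.0894
(2,2): Delta=0.9447 Bond=-162.4909
(3,0): Delta=0.0000 Bond=0.0000
(3,1): Delta=0.0000 Bond=0.0000
(3,2): Delta=0.6755 Bond=-119.6544
(3,3): Delta=1.0000 Bond=-219.6891
V0=77.5464

Risk-neutral probability p* = (R−d)/(u−d) = (1.19−0.77)/(1.34−0.77) = 0.7368.
At expiry t=4: V(4,0)=0.0000, V(4,1)=0.0000, V(4,2)=0.0000, V(4,3)=105.4046, V(4,4)=376.9575
  t=3,j=0: stock 90.3935 → up 121.1273 (V=0.0000), down 69.6030 (V=0.0000). Price 0.0000; hedge Δ=0.0000, bond B=0.0000.
  t=3,j=1: stock 157.3082 → up 210.7930 (V=0.0000), down 121.1273 (V=0.0000). Price 0.0000; hedge Δ=0.0000, bond B=0.0000.
  t=3,j=2: stock 273.7572 → up 366.8346 (V=105.4046), down 210.7930 (V=0.0000). Price 65.2660; hedge Δ=0.6755, bond B=-119.6544.
  t=3,j=3: stock 476.4086 → up 638.3875 (V=376.9575), down 366.8346 (V=105.4046). Price 256.7195; hedge Δ=1.0000, bond B=-219.6891.
  t=2,j=0: stock 117.3942 → up 157.3082 (V=0.0000), down 90.3935 (V=0.0000). Price 0.0000; hedge Δ=0.0000, bond B=0.0000.
  t=2,j=1: stock 204.2964 → up 273.7572 (V=65.2660), down 157.3082 (V=0.0000). Price 40.4124; hedge Δ=0.5605, bond B=-74.0894.
  t=2,j=2: stock 355.5288 → up 476.4086 (V=256.7195), down 273.7572 (V=65.2660). Price 173.3925; hedge Δ=0.9447, bond B=-162.4909.
  t=1,j=0: stock 152.4600 → up 204.2964 (V=40.4124), down 117.3942 (V=0.0000). Price 25.0232; hedge Δ=0.4650, bond B=-45.8758.
  t=1,j=1: stock 265.3200 → up 355.5288 (V=173.3925), down 204.2964 (V=40.4124). Price 116.3006; hedge Δ=0.8793, bond B=-116.9978.
  t=0,j=0: stock 198.0000 → up 265.3200 (V=116.3006), down 152.4600 (V=25.0232). Price 77.5464; hedge Δ=0.8088, bond B=-82.5895.
The time-0 hedge costs 77.5464, which is the no-arbitrage price.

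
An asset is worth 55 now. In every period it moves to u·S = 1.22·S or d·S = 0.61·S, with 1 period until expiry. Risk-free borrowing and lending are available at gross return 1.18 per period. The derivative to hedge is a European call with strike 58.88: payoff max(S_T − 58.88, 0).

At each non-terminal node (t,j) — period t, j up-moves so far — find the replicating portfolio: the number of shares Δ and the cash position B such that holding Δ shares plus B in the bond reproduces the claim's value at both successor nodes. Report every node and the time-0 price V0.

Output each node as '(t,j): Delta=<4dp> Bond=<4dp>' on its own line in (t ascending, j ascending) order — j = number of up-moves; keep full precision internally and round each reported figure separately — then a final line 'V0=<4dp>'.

(0,0): Delta=0.2450 Bond=-6.9661
V0=6.5093

Since d<R<u, set p* = (R−d)/(u−d) = 0.9344; price each node as the discounted p*-expectation of its children.
Terminal payoffs: V(1,0)=0.0000, V(1,1)=8.2200
(0,0): S=55.0000. Δ = (V_up−V_dn)/(S_up−S_dn) = (8.2200−0.0000)/(67.1000−33.5500) = 0.2450. V = [p*·8.2200 + (1−p*)·0.0000]/1.18 = 6.5093. B = V − Δ·S = -6.9661.
Self-financing check: at every node Δ·S+B equals the discounted successor values.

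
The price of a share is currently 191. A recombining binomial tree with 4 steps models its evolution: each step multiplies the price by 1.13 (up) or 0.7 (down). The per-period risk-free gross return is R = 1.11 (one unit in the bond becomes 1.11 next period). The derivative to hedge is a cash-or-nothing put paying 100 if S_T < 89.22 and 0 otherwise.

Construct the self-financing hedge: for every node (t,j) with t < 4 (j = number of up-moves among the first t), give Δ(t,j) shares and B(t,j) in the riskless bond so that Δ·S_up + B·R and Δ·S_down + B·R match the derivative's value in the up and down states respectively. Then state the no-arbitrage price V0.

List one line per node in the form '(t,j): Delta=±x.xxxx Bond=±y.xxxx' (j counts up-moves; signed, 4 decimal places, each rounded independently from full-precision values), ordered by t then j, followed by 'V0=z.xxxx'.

Risk-neutral probability p* = (R−d)/(u−d) = (1.11−0.7)/(1.13−0.7) = 0.9535.
Terminal values V(4,·): V(4,0)=100.0000, V(4,1)=100.0000, V(4,2)=0.0000, V(4,3)=0.0000, V(4,4)=0.0000
Node (3,0) S=65.5130: V=(p*·100.0000+(1−p*)·100.0000)/1.11=90.0901; Δ=(100.0000−100.0000)/(74.0297−45.8591)=0.0000; B=V−Δ·S=90.0901
Node (3,1) S=105.7567: V=(p*·0.0000+(1−p*)·100.0000)/1.11=4.1902; Δ=(0.0000−100.0000)/(119.5051−74.0297)=-2.1990; B=V−Δ·S=236.7484
Node (3,2) S=170.7215: V=(p*·0.0000+(1−p*)·0.0000)/1.11=0.0000; Δ=(0.0000−0.0000)/(192.9153−119.5051)=0.0000; B=V−Δ·S=0.0000
Node (3,3) S=275.5933: V=(p*·0.0000+(1−p*)·0.0000)/1.11=0.0000; Δ=(0.0000−0.0000)/(311.4205−192.9153)=0.0000; B=V−Δ·S=0.0000
Node (2,0) S=93.5900: V=(p*·4.1902+(1−p*)·90.0901)/1.11=7.3744; Δ=(4.1902−90.0901)/(105.7567−65.5130)=-2.1345; B=V−Δ·S=207.1415
Node (2,1) S=151.0810: V=(p*·0.0000+(1−p*)·4.1902)/1.11=0.1756; Δ=(0.0000−4.1902)/(170.7215−105.7567)=-0.0645; B=V−Δ·S=9.9203
Node (2,2) S=243.8879: V=(p*·0.0000+(1−p*)·0.0000)/1.11=0.0000; Δ=(0.0000−0.0000)/(275.5933−170.7215)=0.0000; B=V−Δ·S=0.0000
Node (1,0) S=133.7000: V=(p*·0.1756+(1−p*)·7.3744)/1.11=0.4598; Δ=(0.1756−7.3744)/(151.0810−93.5900)=-0.1252; B=V−Δ·S=17.2013
Node (1,1) S=215.8300: V=(p*·0.0000+(1−p*)·0.1756)/1.11=0.0074; Δ=(0.0000−0.1756)/(243.8879−151.0810)=-0.0019; B=V−Δ·S=0.4157
Node (0,0) S=191.0000: V=(p*·0.0074+(1−p*)·0.4598)/1.11=0.0256; Δ=(0.0074−0.4598)/(215.8300−133.7000)=-0.0055; B=V−Δ·S=1.0778
Each (Δ,B) replicates both successor values, so the strategy is self-financing and V0 is arbitrage-free.

(0,0): Delta=-0.0055 Bond=1.0778
(1,0): Delta=-0.1252 Bond=17.2013
(1,1): Delta=-0.0019 Bond=0.4157
(2,0): Delta=-2.1345 Bond=207.1415
(2,1): Delta=-0.0645 Bond=9.9203
(2,2): Delta=0.0000 Bond=0.0000
(3,0): Delta=0.0000 Bond=90.0901
(3,1): Delta=-2.1990 Bond=236.7484
(3,2): Delta=0.0000 Bond=0.0000
(3,3): Delta=0.0000 Bond=0.0000
V0=0.0256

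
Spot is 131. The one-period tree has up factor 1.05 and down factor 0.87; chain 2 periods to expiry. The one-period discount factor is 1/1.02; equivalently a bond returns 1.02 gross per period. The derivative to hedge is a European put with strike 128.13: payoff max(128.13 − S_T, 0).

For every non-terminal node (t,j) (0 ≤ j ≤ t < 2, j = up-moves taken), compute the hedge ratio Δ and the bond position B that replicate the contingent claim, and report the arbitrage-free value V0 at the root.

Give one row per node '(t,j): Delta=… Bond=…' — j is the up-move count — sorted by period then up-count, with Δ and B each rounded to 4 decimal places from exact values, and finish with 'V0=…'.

Risk-neutral probability p* = (R−d)/(u−d) = (1.02−0.87)/(1.05−0.87) = 0.8333.
Payoff layer (t=2): V(2,0)=28.9761, V(2,1)=8.4615, V(2,2)=0.0000
  t=1,j=0: stock 113.9700 → up 119.6685 (V=8.4615), down 99.1539 (V=28.9761). Price 11.6476; hedge Δ=-1.0000, bond B=125.6176.
  t=1,j=1: stock 137.5500 → up 144.4275 (V=0.0000), down 119.6685 (V=8.4615). Price 1.3826; hedge Δ=-0.3418, bond B=48.3909.
  t=0,j=0: stock 131.0000 → up 137.5500 (V=1.3826), down 113.9700 (V=11.6476). Price 3.0328; hedge Δ=-0.4353, bond B=60.0608.
Check: Δ(0,0)·S0 + B(0,0) = 3.0328 = V0.

(0,0): Delta=-0.4353 Bond=60.0608
(1,0): Delta=-1.0000 Bond=125.6176
(1,1): Delta=-0.3418 Bond=48.3909
V0=3.0328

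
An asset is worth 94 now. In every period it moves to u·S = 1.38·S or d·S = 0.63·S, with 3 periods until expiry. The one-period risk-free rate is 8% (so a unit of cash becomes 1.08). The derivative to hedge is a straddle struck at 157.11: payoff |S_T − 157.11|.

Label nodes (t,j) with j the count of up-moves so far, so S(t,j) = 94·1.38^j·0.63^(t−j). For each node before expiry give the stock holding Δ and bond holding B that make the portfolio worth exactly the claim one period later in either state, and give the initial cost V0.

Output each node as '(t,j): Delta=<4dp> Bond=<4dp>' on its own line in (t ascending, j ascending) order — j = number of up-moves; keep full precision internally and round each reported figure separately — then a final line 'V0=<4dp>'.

(0,0): Delta=-0.2126 Bond=81.5433
(1,0): Delta=-1.0000 Bond=134.6965
(1,1): Delta=0.0270 Bond=56.9803
(2,0): Delta=-1.0000 Bond=145.4722
(2,1): Delta=-1.0000 Bond=145.4722
(2,2): Delta=0.3396 Bond=5.5830
V0=61.5588

The replicating-portfolio and risk-neutral prices coincide; use p* = (1.08−0.63)/(1.38−0.63) = 0.6000 for the latter.
Terminal values V(3,·): V(3,0)=133.6056, V(3,1)=105.6241, V(3,2)=44.3314, V(3,3)=89.9288
  t=2,j=0: stock 37.3086 → up 51.4859 (V=105.6241), down 23.5044 (V=133.6056). Price 108.1636; hedge Δ=-1.0000, bond B=145.4722.
  t=2,j=1: stock 81.7236 → up 112.7786 (V=44.3314), down 51.4859 (V=105.6241). Price 63.7486; hedge Δ=-1.0000, bond B=145.4722.
  t=2,j=2: stock 179.0136 → up 247.0388 (V=89.9288), down 112.7786 (V=44.3314). Price 66.3795; hedge Δ=0.3396, bond B=5.5830.
  t=1,j=0: stock 59.2200 → up 81.7236 (V=63.7486), down 37.3086 (V=108.1636). Price 75.4765; hedge Δ=-1.0000, bond B=134.6965.
  t=1,j=1: stock 129.7200 → up 179.0136 (V=66.3795), down 81.7236 (V=63.7486). Price 60.4881; hedge Δ=0.0270, bond B=56.9803.
  t=0,j=0: stock 94.0000 → up 129.7200 (V=60.4881), down 59.2200 (V=75.4765). Price 61.5588; hedge Δ=-0.2126, bond B=81.5433.
Check: Δ(0,0)·S0 + B(0,0) = 61.5588 = V0.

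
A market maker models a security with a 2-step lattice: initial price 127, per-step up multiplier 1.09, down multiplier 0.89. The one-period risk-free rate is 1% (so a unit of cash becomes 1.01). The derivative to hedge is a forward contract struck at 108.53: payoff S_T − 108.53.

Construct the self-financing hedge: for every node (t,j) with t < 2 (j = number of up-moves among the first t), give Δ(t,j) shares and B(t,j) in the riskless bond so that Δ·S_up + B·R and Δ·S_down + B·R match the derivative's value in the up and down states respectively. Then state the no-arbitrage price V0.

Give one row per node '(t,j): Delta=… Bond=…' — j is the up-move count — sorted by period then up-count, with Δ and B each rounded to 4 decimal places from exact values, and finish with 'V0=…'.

Since d<R<u, set p* = (R−d)/(u−d) = 0.6000; price each node as the discounted p*-expectation of its children.
Terminal values V(2,·): V(2,0)=-7.9333, V(2,1)=14.6727, V(2,2)=42.3587
Node (1,0) S=113.0300: V=(p*·14.6727+(1−p*)·-7.9333)/1.01=5.5746; Δ=(14.6727−-7.9333)/(123.2027−100.5967)=1.0000; B=V−Δ·S=-107.4554
Node (1,1) S=138.4300: V=(p*·42.3587+(1−p*)·14.6727)/1.01=30.9746; Δ=(42.3587−14.6727)/(150.8887−123.2027)=1.0000; B=V−Δ·S=-107.4554
Node (0,0) S=127.0000: V=(p*·30.9746+(1−p*)·5.5746)/1.01=20.6085; Δ=(30.9746−5.5746)/(138.4300−113.0300)=1.0000; B=V−Δ·S=-106.3915
The time-0 hedge costs 20.6085, which is the no-arbitrage price.

(0,0): Delta=1.0000 Bond=-106.3915
(1,0): Delta=1.0000 Bond=-107.4554
(1,1): Delta=1.0000 Bond=-107.4554
V0=20.6085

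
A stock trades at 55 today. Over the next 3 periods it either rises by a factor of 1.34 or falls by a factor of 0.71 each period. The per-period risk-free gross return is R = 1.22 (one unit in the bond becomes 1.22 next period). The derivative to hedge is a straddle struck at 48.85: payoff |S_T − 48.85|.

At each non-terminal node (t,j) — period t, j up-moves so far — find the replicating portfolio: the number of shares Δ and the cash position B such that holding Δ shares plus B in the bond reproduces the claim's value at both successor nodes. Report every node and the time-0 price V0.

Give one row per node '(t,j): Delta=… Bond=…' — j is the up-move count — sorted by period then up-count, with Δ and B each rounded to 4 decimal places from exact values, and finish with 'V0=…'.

Under the risk-neutral measure, an up-move has probability p* = (R−d)/(u−d) = 0.8095 and values discount at R = 1.22.
Terminal payoffs: V(3,0)=29.1649, V(3,1)=11.6978, V(3,2)=21.2682, V(3,3)=83.4857
Node (2,0) S=27.7255: V=(p*·11.6978+(1−p*)·29.1649)/1.22=12.3155; Δ=(11.6978−29.1649)/(37.1522−19.6851)=-1.0000; B=V−Δ·S=40.0410
Node (2,1) S=52.3270: V=(p*·21.2682+(1−p*)·11.6978)/1.22=15.9387; Δ=(21.2682−11.6978)/(70.1182−37.1522)=0.2903; B=V−Δ·S=0.7477
Node (2,2) S=98.7580: V=(p*·83.4857+(1−p*)·21.2682)/1.22=58.7170; Δ=(83.4857−21.2682)/(132.3357−70.1182)=1.0000; B=V−Δ·S=-40.0410
Node (1,0) S=39.0500: V=(p*·15.9387+(1−p*)·12.3155)/1.22=12.4988; Δ=(15.9387−12.3155)/(52.3270−27.7255)=0.1473; B=V−Δ·S=6.7477
Node (1,1) S=73.7000: V=(p*·58.7170+(1−p*)·15.9387)/1.22=41.4498; Δ=(58.7170−15.9387)/(98.7580−52.3270)=0.9213; B=V−Δ·S=-26.4522
Node (0,0) S=55.0000: V=(p*·41.4498+(1−p*)·12.4988)/1.22=29.4552; Δ=(41.4498−12.4988)/(73.7000−39.0500)=0.8355; B=V−Δ·S=-16.4987
The time-0 hedge costs 29.4552, which is the no-arbitrage price.

(0,0): Delta=0.8355 Bond=-16.4987
(1,0): Delta=0.1473 Bond=6.7477
(1,1): Delta=0.9213 Bond=-26.4522
(2,0): Delta=-1.0000 Bond=40.0410
(2,1): Delta=0.2903 Bond=0.7477
(2,2): Delta=1.0000 Bond=-40.0410
V0=29.4552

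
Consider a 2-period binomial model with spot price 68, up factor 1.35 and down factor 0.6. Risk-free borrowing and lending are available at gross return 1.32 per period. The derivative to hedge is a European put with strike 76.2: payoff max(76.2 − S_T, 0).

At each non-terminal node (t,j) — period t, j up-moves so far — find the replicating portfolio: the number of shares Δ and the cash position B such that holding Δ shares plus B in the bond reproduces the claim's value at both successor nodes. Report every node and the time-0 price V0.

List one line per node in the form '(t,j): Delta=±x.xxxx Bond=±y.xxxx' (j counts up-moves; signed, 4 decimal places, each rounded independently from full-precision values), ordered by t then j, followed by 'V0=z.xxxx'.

(0,0): Delta=-0.3194 Bond=22.6948
(1,0): Delta=-1.0000 Bond=57.7273
(1,1): Delta=-0.3068 Bond=28.8000
V0=0.9784

Under the risk-neutral measure, an up-move has probability p* = (R−d)/(u−d) = 0.9600 and values discount at R = 1.32.
Payoff layer (t=2): V(2,0)=51.7200, V(2,1)=21.1200, V(2,2)=0.0000
(1,0): S=40.8000. Δ = (V_up−V_dn)/(S_up−S_dn) = (21.1200−51.7200)/(55.0800−24.4800) = -1.0000. V = [p*·21.1200 + (1−p*)·51.7200]/1.32 = 16.9273. B = V − Δ·S = 57.7273.
(1,1): S=91.8000. Δ = (V_up−V_dn)/(S_up−S_dn) = (0.0000−21.1200)/(123.9300−55.0800) = -0.3068. V = [p*·0.0000 + (1−p*)·21.1200]/1.32 = 0.6400. B = V − Δ·S = 28.8000.
(0,0): S=68.0000. Δ = (V_up−V_dn)/(S_up−S_dn) = (0.6400−16.9273)/(91.8000−40.8000) = -0.3194. V = [p*·0.6400 + (1−p*)·16.9273]/1.32 = 0.9784. B = V − Δ·S = 22.6948.
Root portfolio cost Δ·68+B reproduces V0=0.9784.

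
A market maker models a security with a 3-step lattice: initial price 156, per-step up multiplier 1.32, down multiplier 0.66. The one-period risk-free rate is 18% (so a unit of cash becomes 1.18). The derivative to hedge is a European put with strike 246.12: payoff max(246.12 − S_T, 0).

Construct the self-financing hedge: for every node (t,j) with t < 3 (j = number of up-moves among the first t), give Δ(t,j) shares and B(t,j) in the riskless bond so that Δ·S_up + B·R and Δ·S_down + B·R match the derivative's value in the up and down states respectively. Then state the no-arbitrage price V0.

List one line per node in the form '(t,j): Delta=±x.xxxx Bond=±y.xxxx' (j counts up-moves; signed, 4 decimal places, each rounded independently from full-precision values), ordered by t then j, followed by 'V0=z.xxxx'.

(0,0): Delta=-0.5121 Bond=107.2265
(1,0): Delta=-1.0000 Bond=176.7596
(1,1): Delta=-0.4464 Bond=113.0033
(2,0): Delta=-1.0000 Bond=208.5763
(2,1): Delta=-1.0000 Bond=208.5763
(2,2): Delta=-0.3719 Bond=113.0890
V0=27.3360

No-arbitrage ⇒ martingale measure with p* = (R−d)/(u−d) = 0.7879.
Terminal payoffs: V(3,0)=201.2706, V(3,1)=156.4212, V(3,2)=66.7225, V(3,3)=0.0000
  t=2,j=0: stock 67.9536 → up 89.6988 (V=156.4212), down 44.8494 (V=201.2706). Price 140.6227; hedge Δ=-1.0000, bond B=208.5763.
  t=2,j=1: stock 135.9072 → up 179.3975 (V=66.7225), down 89.6988 (V=156.4212). Price 72.6691; hedge Δ=-1.0000, bond B=208.5763.
  t=2,j=2: stock 271.8144 → up 358.7950 (V=0.0000), down 179.3975 (V=66.7225). Price 11.9943; hedge Δ=-0.3719, bond B=113.0890.
  t=1,j=0: stock 102.9600 → up 135.9072 (V=72.6691), down 67.9536 (V=140.6227). Price 73.7996; hedge Δ=-1.0000, bond B=176.7596.
  t=1,j=1: stock 205.9200 → up 271.8144 (V=11.9943), down 135.9072 (V=72.6691). Price 21.0718; hedge Δ=-0.4464, bond B=113.0033.
  t=0,j=0: stock 156.0000 → up 205.9200 (V=21.0718), down 102.9600 (V=73.7996). Price 27.3360; hedge Δ=-0.5121, bond B=107.2265.
Root portfolio cost Δ·156+B reproduces V0=27.3360.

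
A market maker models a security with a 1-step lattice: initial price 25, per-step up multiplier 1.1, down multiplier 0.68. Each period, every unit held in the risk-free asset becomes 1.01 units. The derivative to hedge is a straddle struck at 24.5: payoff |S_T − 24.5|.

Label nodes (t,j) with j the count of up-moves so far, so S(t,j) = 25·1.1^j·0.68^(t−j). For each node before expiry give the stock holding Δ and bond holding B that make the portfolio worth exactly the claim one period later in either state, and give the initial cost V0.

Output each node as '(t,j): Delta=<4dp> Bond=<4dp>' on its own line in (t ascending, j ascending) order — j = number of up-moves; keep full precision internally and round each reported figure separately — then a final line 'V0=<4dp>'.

No-arbitrage ⇒ martingale measure with p* = (R−d)/(u−d) = 0.7857.
Terminal payoffs: V(1,0)=7.5000, V(1,1)=3.0000
  t=0,j=0: stock 25.0000 → up 27.5000 (V=3.0000), down 17.0000 (V=7.5000). Price 3.9250; hedge Δ=-0.4286, bond B=14.6393.
Check: Δ(0,0)·S0 + B(0,0) = 3.9250 = V0.

(0,0): Delta=-0.4286 Bond=14.6393
V0=3.9250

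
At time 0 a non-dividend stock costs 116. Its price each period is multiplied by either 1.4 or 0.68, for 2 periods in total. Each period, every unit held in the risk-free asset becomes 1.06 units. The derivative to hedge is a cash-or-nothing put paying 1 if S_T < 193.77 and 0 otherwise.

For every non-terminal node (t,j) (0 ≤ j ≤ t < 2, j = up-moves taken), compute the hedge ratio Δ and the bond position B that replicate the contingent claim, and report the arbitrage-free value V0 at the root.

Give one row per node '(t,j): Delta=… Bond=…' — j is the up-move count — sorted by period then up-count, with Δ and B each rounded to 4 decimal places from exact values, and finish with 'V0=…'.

Since d<R<u, set p* = (R−d)/(u−d) = 0.5278; price each node as the discounted p*-expectation of its children.
At expiry t=2: V(2,0)=1.0000, V(2,1)=1.0000, V(2,2)=0.0000
(1,0): S=78.8800. Δ = (V_up−V_dn)/(S_up−S_dn) = (1.0000−1.0000)/(110.4320−53.6384) = 0.0000. V = [p*·1.0000 + (1−p*)·1.0000]/1.06 = 0.9434. B = V − Δ·S = 0.9434.
(1,1): S=162.4000. Δ = (V_up−V_dn)/(S_up−S_dn) = (0.0000−1.0000)/(227.3600−110.4320) = -0.0086. V = [p*·0.0000 + (1−p*)·1.0000]/1.06 = 0.4455. B = V − Δ·S = 1.8344.
(0,0): S=116.0000. Δ = (V_up−V_dn)/(S_up−S_dn) = (0.4455−0.9434)/(162.4000−78.8800) = -0.0060. V = [p*·0.4455 + (1−p*)·0.9434]/1.06 = 0.6421. B = V − Δ·S = 1.3336.
Check: Δ(0,0)·S0 + B(0,0) = 0.6421 = V0.

(0,0): Delta=-0.0060 Bond=1.3336
(1,0): Delta=0.0000 Bond=0.9434
(1,1): Delta=-0.0086 Bond=1.8344
V0=0.6421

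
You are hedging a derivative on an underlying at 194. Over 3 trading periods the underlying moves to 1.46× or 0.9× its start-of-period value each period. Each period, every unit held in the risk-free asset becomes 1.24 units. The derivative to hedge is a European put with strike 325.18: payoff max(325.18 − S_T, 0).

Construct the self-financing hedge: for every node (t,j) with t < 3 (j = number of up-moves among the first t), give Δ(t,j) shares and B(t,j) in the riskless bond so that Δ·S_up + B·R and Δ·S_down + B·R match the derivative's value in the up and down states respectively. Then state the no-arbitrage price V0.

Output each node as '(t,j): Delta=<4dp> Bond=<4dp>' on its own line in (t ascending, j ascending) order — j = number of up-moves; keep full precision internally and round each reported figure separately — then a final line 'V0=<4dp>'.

(0,0): Delta=-0.3548 Bond=88.7851
(1,0): Delta=-0.7647 Bond=181.6608
(1,1): Delta=-0.1913 Bond=63.7853
(2,0): Delta=-1.0000 Bond=262.2419
(2,1): Delta=-0.6708 Bond=201.3295
(2,2): Delta=0.0000 Bond=0.0000
V0=19.9618

Under the risk-neutral measure, an up-move has probability p* = (R−d)/(u−d) = 0.6071 and values discount at R = 1.24.
Terminal values V(3,·): V(3,0)=183.7540, V(3,1)=95.7556, V(3,2)=0.0000, V(3,3)=0.0000
  t=2,j=0: stock 157.1400 → up 229.4244 (V=95.7556), down 141.4260 (V=183.7540). Price 105.1019; hedge Δ=-1.0000, bond B=262.2419.
  t=2,j=1: stock 254.9160 → up 372.1774 (V=0.0000), down 229.4244 (V=95.7556). Price 30.3373; hedge Δ=-0.6708, bond B=201.3295.
  t=2,j=2: stock 413.5304 → up 603.7544 (V=0.0000), down 372.1774 (V=0.0000). Price 0.0000; hedge Δ=0.0000, bond B=0.0000.
  t=1,j=0: stock 174.6000 → up 254.9160 (V=30.3373), down 157.1400 (V=105.1019). Price 48.1525; hedge Δ=-0.7647, bond B=181.6608.
  t=1,j=1: stock 283.2400 → up 413.5304 (V=0.0000), down 254.9160 (V=30.3373). Price 9.6115; hedge Δ=-0.1913, bond B=63.7853.
  t=0,j=0: stock 194.0000 → up 283.2400 (V=9.6115), down 174.6000 (V=48.1525). Price 19.9618; hedge Δ=-0.3548, bond B=88.7851.
Self-financing check: at every node Δ·S+B equals the discounted successor values.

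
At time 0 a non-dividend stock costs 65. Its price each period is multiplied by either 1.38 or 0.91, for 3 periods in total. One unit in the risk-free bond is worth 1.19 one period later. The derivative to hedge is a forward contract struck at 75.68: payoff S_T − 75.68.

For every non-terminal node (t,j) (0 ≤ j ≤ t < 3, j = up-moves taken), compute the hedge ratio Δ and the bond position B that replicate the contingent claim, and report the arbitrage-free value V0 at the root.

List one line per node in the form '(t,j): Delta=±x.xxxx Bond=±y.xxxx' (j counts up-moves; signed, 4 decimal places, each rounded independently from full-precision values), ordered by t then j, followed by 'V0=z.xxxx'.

No-arbitrage ⇒ martingale measure with p* = (R−d)/(u−d) = 0.5957.
Terminal values V(3,·): V(3,0)=-26.6979, V(3,1)=-1.3994, V(3,2)=36.9653, V(3,3)=95.1447
  t=2,j=0: stock 53.8265 → up 74.2806 (V=-1.3994), down 48.9821 (V=-26.6979). Price -9.7701; hedge Δ=1.0000, bond B=-63.5966.
  t=2,j=1: stock 81.6270 → up 112.6453 (V=36.9653), down 74.2806 (V=-1.3994). Price 18.0304; hedge Δ=1.0000, bond B=-63.5966.
  t=2,j=2: stock 123.7860 → up 170.8247 (V=95.1447), down 112.6453 (V=36.9653). Price 60.1894; hedge Δ=1.0000, bond B=-63.5966.
  t=1,j=0: stock 59.1500 → up 81.6270 (V=18.0304), down 53.8265 (V=-9.7701). Price 5.7074; hedge Δ=1.0000, bond B=-53.4426.
  t=1,j=1: stock 89.7000 → up 123.7860 (V=60.1894), down 81.6270 (V=18.0304). Price 36.2574; hedge Δ=1.0000, bond B=-53.4426.
  t=0,j=0: stock 65.0000 → up 89.7000 (V=36.2574), down 59.1500 (V=5.7074). Price 20.0903; hedge Δ=1.0000, bond B=-44.9097.
Self-financing check: at every node Δ·S+B equals the discounted successor values.

(0,0): Delta=1.0000 Bond=-44.9097
(1,0): Delta=1.0000 Bond=-53.4426
(1,1): Delta=1.0000 Bond=-53.4426
(2,0): Delta=1.0000 Bond=-63.5966
(2,1): Delta=1.0000 Bond=-63.5966
(2,2): Delta=1.0000 Bond=-63.5966
V0=20.0903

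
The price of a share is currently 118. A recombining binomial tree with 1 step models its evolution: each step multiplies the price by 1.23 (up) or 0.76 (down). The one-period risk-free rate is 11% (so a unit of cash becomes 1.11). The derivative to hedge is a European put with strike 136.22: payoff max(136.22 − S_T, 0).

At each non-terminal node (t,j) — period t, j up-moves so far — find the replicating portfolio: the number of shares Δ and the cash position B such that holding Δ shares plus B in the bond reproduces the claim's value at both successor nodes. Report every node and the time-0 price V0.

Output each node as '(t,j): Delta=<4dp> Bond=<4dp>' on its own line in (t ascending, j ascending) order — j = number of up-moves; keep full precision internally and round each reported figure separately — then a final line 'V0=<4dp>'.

Risk-neutral probability p* = (R−d)/(u−d) = (1.11−0.76)/(1.23−0.76) = 0.7447.
Terminal values V(1,·): V(1,0)=46.5400, V(1,1)=0.0000
  t=0,j=0: stock 118.0000 → up 145.1400 (V=0.0000), down 89.6800 (V=46.5400). Price 10.7050; hedge Δ=-0.8392, bond B=109.7263.
Each (Δ,B) replicates both successor values, so the strategy is self-financing and V0 is arbitrage-free.

(0,0): Delta=-0.8392 Bond=109.7263
V0=10.7050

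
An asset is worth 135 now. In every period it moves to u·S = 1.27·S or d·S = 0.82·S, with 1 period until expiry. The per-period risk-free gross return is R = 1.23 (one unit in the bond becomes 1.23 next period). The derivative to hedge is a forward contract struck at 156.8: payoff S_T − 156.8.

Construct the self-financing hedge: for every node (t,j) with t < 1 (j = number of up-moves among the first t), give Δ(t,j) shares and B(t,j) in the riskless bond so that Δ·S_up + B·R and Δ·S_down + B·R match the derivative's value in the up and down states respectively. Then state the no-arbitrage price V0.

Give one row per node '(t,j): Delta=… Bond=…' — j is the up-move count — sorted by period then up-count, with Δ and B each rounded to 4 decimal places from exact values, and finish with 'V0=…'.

Under the risk-neutral measure, an up-move has probability p* = (R−d)/(u−d) = 0.9111 and values discount at R = 1.23.
Payoff layer (t=1): V(1,0)=-46.1000, V(1,1)=14.6500
Node (0,0) S=135.0000: V=(p*·14.6500+(1−p*)·-46.1000)/1.23=7.5203; Δ=(14.6500−-46.1000)/(171.4500−110.7000)=1.0000; B=V−Δ·S=-127.4797
Root portfolio cost Δ·135+B reproduces V0=7.5203.

(0,0): Delta=1.0000 Bond=-127.4797
V0=7.5203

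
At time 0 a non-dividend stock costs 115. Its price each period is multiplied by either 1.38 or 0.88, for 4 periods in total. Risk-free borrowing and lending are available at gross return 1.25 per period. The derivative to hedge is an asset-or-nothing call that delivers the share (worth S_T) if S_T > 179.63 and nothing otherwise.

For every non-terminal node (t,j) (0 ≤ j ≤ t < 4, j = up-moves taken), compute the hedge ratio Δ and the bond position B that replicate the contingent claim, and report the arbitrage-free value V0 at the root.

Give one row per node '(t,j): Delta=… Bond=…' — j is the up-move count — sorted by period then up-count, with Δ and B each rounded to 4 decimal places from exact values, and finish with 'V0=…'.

Risk-neutral probability p* = (R−d)/(u−d) = (1.25−0.88)/(1.38−0.88) = 0.7400.
Terminal values V(4,·): V(4,0)=0.0000, V(4,1)=0.0000, V(4,2)=0.0000, V(4,3)=265.9609, V(4,4)=417.0750
Node (3,0) S=78.3693: V=(p*·0.0000+(1−p*)·0.0000)/1.25=0.0000; Δ=(0.0000−0.0000)/(108.1496−68.9650)=0.0000; B=V−Δ·S=0.0000
Node (3,1) S=122.8973: V=(p*·0.0000+(1−p*)·0.0000)/1.25=0.0000; Δ=(0.0000−0.0000)/(169.5982−108.1496)=0.0000; B=V−Δ·S=0.0000
Node (3,2) S=192.7253: V=(p*·265.9609+(1−p*)·0.0000)/1.25=157.4488; Δ=(265.9609−0.0000)/(265.9609−169.5982)=2.7600; B=V−Δ·S=-374.4729
Node (3,3) S=302.2283: V=(p*·417.0750+(1−p*)·265.9609)/1.25=302.2283; Δ=(417.0750−265.9609)/(417.0750−265.9609)=1.0000; B=V−Δ·S=0.0000
Node (2,0) S=89.0560: V=(p*·0.0000+(1−p*)·0.0000)/1.25=0.0000; Δ=(0.0000−0.0000)/(122.8973−78.3693)=0.0000; B=V−Δ·S=0.0000
Node (2,1) S=139.6560: V=(p*·157.4488+(1−p*)·0.0000)/1.25=93.2097; Δ=(157.4488−0.0000)/(192.7253−122.8973)=2.2548; B=V−Δ·S=-221.6880
Node (2,2) S=219.0060: V=(p*·302.2283+(1−p*)·157.4488)/1.25=211.6685; Δ=(302.2283−157.4488)/(302.2283−192.7253)=1.3222; B=V−Δ·S=-77.8904
Node (1,0) S=101.2000: V=(p*·93.2097+(1−p*)·0.0000)/1.25=55.1802; Δ=(93.2097−0.0000)/(139.6560−89.0560)=1.8421; B=V−Δ·S=-131.2393
Node (1,1) S=158.7000: V=(p*·211.6685+(1−p*)·93.2097)/1.25=144.6954; Δ=(211.6685−93.2097)/(219.0060−139.6560)=1.4929; B=V−Δ·S=-92.2222
Node (0,0) S=115.0000: V=(p*·144.6954+(1−p*)·55.1802)/1.25=97.1371; Δ=(144.6954−55.1802)/(158.7000−101.2000)=1.5568; B=V−Δ·S=-81.8933
Self-financing check: at every node Δ·S+B equals the discounted successor values.

(0,0): Delta=1.5568 Bond=-81.8933
(1,0): Delta=1.8421 Bond=-131.2393
(1,1): Delta=1.4929 Bond=-92.2222
(2,0): Delta=0.0000 Bond=0.0000
(2,1): Delta=2.2548 Bond=-221.6880
(2,2): Delta=1.3222 Bond=-77.8904
(3,0): Delta=0.0000 Bond=0.0000
(3,1): Delta=0.0000 Bond=0.0000
(3,2): Delta=2.7600 Bond=-374.4729
(3,3): Delta=1.0000 Bond=0.0000
V0=97.1371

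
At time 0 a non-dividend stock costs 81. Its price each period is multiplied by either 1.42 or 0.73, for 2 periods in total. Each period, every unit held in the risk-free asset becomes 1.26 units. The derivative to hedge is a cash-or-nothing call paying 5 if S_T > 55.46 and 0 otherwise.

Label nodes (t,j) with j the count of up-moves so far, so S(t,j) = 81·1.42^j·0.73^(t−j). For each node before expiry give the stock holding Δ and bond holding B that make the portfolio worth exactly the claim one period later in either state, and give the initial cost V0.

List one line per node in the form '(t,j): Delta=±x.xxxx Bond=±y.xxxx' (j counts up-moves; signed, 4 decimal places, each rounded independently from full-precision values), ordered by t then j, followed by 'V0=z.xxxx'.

(0,0): Delta=0.0165 Bond=1.6465
(1,0): Delta=0.1225 Bond=-4.1983
(1,1): Delta=0.0000 Bond=3.9683
V0=2.9801

Since d<R<u, set p* = (R−d)/(u−d) = 0.7681; price each node as the discounted p*-expectation of its children.
Terminal values V(2,·): V(2,0)=0.0000, V(2,1)=5.0000, V(2,2)=5.0000
Node (1,0) S=59.1300: V=(p*·5.0000+(1−p*)·0.0000)/1.26=3.0481; Δ=(5.0000−0.0000)/(83.9646−43.1649)=0.1225; B=V−Δ·S=-4.1983
Node (1,1) S=115.0200: V=(p*·5.0000+(1−p*)·5.0000)/1.26=3.9683; Δ=(5.0000−5.0000)/(163.3284−83.9646)=0.0000; B=V−Δ·S=3.9683
Node (0,0) S=81.0000: V=(p*·3.9683+(1−p*)·3.0481)/1.26=2.9801; Δ=(3.9683−3.0481)/(115.0200−59.1300)=0.0165; B=V−Δ·S=1.6465
Root portfolio cost Δ·81+B reproduces V0=2.9801.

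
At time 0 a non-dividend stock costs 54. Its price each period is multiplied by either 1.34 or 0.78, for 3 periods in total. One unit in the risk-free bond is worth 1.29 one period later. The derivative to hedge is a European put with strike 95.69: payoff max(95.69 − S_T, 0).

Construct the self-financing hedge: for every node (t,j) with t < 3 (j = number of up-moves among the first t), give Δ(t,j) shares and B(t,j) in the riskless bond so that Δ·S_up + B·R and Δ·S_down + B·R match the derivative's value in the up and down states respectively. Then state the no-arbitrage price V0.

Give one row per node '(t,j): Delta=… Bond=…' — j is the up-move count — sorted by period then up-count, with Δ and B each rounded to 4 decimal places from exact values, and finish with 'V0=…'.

The replicating-portfolio and risk-neutral prices coincide; use p* = (1.29−0.78)/(1.34−0.78) = 0.9107 for the latter.
Terminal payoffs: V(3,0)=70.0642, V(3,1)=51.6662, V(3,2)=20.0593, V(3,3)=0.0000
(2,0): S=32.8536. Δ = (V_up−V_dn)/(S_up−S_dn) = (51.6662−70.0642)/(44.0238−25.6258) = -1.0000. V = [p*·51.6662 + (1−p*)·70.0642]/1.29 = 41.3247. B = V − Δ·S = 74.1783.
(2,1): S=56.4408. Δ = (V_up−V_dn)/(S_up−S_dn) = (20.0593−51.6662)/(75.6307−44.0238) = -1.0000. V = [p*·20.0593 + (1−p*)·51.6662]/1.29 = 17.7375. B = V − Δ·S = 74.1783.
(2,2): S=96.9624. Δ = (V_up−V_dn)/(S_up−S_dn) = (0.0000−20.0593)/(129.9296−75.6307) = -0.3694. V = [p*·0.0000 + (1−p*)·20.0593]/1.29 = 1.3884. B = V − Δ·S = 37.2086.
(1,0): S=42.1200. Δ = (V_up−V_dn)/(S_up−S_dn) = (17.7375−41.3247)/(56.4408−32.8536) = -1.0000. V = [p*·17.7375 + (1−p*)·41.3247]/1.29 = 15.3826. B = V − Δ·S = 57.5026.
(1,1): S=72.3600. Δ = (V_up−V_dn)/(S_up−S_dn) = (1.3884−17.7375)/(96.9624−56.4408) = -0.4035. V = [p*·1.3884 + (1−p*)·17.7375]/1.29 = 2.2078. B = V − Δ·S = 31.4027.
(0,0): S=54.0000. Δ = (V_up−V_dn)/(S_up−S_dn) = (2.2078−15.3826)/(72.3600−42.1200) = -0.4357. V = [p*·2.2078 + (1−p*)·15.3826]/1.29 = 2.6234. B = V − Δ·S = 26.1496.
Root portfolio cost Δ·54+B reproduces V0=2.6234.

(0,0): Delta=-0.4357 Bond=26.1496
(1,0): Delta=-1.0000 Bond=57.5026
(1,1): Delta=-0.4035 Bond=31.4027
(2,0): Delta=-1.0000 Bond=74.1783
(2,1): Delta=-1.0000 Bond=74.1783
(2,2): Delta=-0.3694 Bond=37.2086
V0=2.6234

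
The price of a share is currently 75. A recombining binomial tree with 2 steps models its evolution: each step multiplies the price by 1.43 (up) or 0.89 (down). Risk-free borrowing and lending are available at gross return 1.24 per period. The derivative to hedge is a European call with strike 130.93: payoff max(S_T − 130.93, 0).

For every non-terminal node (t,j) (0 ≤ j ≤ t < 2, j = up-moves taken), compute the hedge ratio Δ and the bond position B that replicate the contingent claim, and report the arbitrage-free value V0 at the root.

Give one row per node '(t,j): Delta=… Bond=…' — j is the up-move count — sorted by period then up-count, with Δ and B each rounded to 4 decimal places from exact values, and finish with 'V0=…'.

(0,0): Delta=0.2896 Bond=-15.5884
(1,0): Delta=0.0000 Bond=0.0000
(1,1): Delta=0.3874 Bond=-29.8228
V0=6.1303

Since d<R<u, set p* = (R−d)/(u−d) = 0.6481; price each node as the discounted p*-expectation of its children.
At expiry t=2: V(2,0)=0.0000, V(2,1)=0.0000, V(2,2)=22.4375
Node (1,0) S=66.7500: V=(p*·0.0000+(1−p*)·0.0000)/1.24=0.0000; Δ=(0.0000−0.0000)/(95.4525−59.4075)=0.0000; B=V−Δ·S=0.0000
Node (1,1) S=107.2500: V=(p*·22.4375+(1−p*)·0.0000)/1.24=11.7281; Δ=(22.4375−0.0000)/(153.3675−95.4525)=0.3874; B=V−Δ·S=-29.8228
Node (0,0) S=75.0000: V=(p*·11.7281+(1−p*)·0.0000)/1.24=6.1303; Δ=(11.7281−0.0000)/(107.2500−66.7500)=0.2896; B=V−Δ·S=-15.5884
Each (Δ,B) replicates both successor values, so the strategy is self-financing and V0 is arbitrage-free.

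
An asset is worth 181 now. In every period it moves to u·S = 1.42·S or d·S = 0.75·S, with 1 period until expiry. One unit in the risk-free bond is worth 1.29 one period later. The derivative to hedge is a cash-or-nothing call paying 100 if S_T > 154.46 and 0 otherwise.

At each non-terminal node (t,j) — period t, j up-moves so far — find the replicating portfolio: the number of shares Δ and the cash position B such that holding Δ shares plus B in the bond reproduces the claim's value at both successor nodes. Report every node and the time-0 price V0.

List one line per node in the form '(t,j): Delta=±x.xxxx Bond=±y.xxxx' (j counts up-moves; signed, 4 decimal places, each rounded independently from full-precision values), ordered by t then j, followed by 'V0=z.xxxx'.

(0,0): Delta=0.8246 Bond=-86.7754
V0=62.4783

The replicating-portfolio and risk-neutral prices coincide; use p* = (1.29−0.75)/(1.42−0.75) = 0.8060 for the latter.
Payoff layer (t=1): V(1,0)=0.0000, V(1,1)=100.0000
  t=0,j=0: stock 181.0000 → up 257.0200 (V=100.0000), down 135.7500 (V=0.0000). Price 62.4783; hedge Δ=0.8246, bond B=-86.7754.
Each (Δ,B) replicates both successor values, so the strategy is self-financing and V0 is arbitrage-free.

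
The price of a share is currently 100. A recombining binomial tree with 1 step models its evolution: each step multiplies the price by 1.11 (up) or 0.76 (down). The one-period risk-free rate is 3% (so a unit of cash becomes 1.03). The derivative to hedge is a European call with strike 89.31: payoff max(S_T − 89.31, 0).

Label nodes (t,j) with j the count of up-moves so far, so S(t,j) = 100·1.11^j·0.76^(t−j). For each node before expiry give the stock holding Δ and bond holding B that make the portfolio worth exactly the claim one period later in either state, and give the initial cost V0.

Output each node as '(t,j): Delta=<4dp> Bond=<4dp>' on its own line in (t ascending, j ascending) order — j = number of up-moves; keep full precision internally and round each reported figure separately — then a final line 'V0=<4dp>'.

(0,0): Delta=0.6197 Bond=-45.7265
V0=16.2449

The replicating-portfolio and risk-neutral prices coincide; use p* = (1.03−0.76)/(1.11−0.76) = 0.7714 for the latter.
Terminal payoffs: V(1,0)=0.0000, V(1,1)=21.6900
  t=0,j=0: stock 100.0000 → up 111.0000 (V=21.6900), down 76.0000 (V=0.0000). Price 16.2449; hedge Δ=0.6197, bond B=-45.7265.
Root portfolio cost Δ·100+B reproduces V0=16.2449.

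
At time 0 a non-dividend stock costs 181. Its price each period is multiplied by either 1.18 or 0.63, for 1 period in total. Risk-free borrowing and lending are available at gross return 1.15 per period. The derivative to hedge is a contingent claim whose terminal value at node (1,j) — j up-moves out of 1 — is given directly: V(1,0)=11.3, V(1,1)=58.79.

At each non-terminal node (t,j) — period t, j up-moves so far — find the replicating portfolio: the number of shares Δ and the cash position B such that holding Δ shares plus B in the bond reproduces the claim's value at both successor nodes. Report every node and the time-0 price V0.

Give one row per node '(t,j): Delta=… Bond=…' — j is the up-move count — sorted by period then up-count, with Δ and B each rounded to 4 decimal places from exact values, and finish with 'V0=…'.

Since d<R<u, set p* = (R−d)/(u−d) = 0.9455; price each node as the discounted p*-expectation of its children.
Terminal payoffs: V(1,0)=11.3000, V(1,1)=58.7900
Node (0,0) S=181.0000: V=(p*·58.7900+(1−p*)·11.3000)/1.15=48.8692; Δ=(58.7900−11.3000)/(213.5800−114.0300)=0.4770; B=V−Δ·S=-37.4762
Root portfolio cost Δ·181+B reproduces V0=48.8692.

(0,0): Delta=0.4770 Bond=-37.4762
V0=48.8692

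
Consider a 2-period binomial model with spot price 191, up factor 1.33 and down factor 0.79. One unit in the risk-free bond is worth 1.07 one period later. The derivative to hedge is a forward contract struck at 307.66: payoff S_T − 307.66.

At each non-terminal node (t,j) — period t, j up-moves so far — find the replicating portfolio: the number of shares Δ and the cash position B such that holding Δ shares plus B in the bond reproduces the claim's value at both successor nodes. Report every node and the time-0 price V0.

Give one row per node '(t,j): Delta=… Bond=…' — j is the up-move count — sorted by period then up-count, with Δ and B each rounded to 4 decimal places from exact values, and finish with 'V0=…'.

(0,0): Delta=1.0000 Bond=-268.7222
(1,0): Delta=1.0000 Bond=-287.5327
(1,1): Delta=1.0000 Bond=-287.5327
V0=-77.7222

Risk-neutral probability p* = (R−d)/(u−d) = (1.07−0.79)/(1.33−0.79) = 0.5185.
Payoff layer (t=2): V(2,0)=-188.4569, V(2,1)=-106.9763, V(2,2)=30.1999
  t=1,j=0: stock 150.8900 → up 200.6837 (V=-106.9763), down 119.2031 (V=-188.4569). Price -136.6427; hedge Δ=1.0000, bond B=-287.5327.
  t=1,j=1: stock 254.0300 → up 337.8599 (V=30.1999), down 200.6837 (V=-106.9763). Price -33.5027; hedge Δ=1.0000, bond B=-287.5327.
  t=0,j=0: stock 191.0000 → up 254.0300 (V=-33.5027), down 150.8900 (V=-136.6427). Price -77.7222; hedge Δ=1.0000, bond B=-268.7222.
Self-financing check: at every node Δ·S+B equals the discounted successor values.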